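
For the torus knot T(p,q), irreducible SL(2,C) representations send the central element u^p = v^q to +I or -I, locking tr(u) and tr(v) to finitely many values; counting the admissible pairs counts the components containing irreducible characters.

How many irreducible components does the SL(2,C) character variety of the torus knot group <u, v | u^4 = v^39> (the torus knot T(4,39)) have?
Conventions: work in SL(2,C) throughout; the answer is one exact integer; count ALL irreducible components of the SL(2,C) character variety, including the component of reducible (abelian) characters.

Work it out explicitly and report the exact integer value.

58

In the torus knot group T(4,39), u^4 = v^39 is central, so an irreducible representation sends it to +I or -I (Schur).
On an irreducible component, tr(u) is locked at 2*cos(pi*alpha/4) for some alpha in 1..3, and tr(v) at 2*cos(pi*beta/39) for some beta in 1..38.
u^4 = (-1)^alpha I and v^39 = (-1)^beta I must agree, so alpha and beta have equal parity.
Counting: 2 odd alphas x 19 odd betas + 1 even alphas x 19 even betas = 38 + 19 = 57.
That is 57 components of irreducible characters, and with the reducible (abelian) component the total is 58.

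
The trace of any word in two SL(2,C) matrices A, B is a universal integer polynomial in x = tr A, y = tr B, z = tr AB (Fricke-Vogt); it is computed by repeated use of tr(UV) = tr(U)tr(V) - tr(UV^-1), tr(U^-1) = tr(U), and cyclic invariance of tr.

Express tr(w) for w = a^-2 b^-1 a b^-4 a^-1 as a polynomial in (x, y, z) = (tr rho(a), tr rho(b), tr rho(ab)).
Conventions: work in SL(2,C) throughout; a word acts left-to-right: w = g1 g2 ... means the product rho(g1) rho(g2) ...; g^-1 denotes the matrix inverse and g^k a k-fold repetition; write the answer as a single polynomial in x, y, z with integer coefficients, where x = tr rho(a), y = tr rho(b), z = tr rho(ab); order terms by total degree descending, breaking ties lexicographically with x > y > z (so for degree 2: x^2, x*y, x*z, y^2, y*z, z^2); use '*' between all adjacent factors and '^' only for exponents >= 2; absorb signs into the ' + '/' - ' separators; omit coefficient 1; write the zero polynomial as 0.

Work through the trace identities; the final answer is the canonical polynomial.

x^3*y^4*z - x^4*y^3 - x^2*y^5 - x^2*y^3*z^2 - 2*x^3*y^2*z + 2*x^4*y + 6*x^2*y^3 + 2*x^2*y*z^2 + y^3*z^2 - x*y^2*z - 8*x^2*y - y^3 - 2*y*z^2 + x*z + 3*y

tr(b^-1) = tr(b) = y
tr(b^-1 a) = tr(a)*tr(b) - tr(a b)  (eliminate b^-1) = x*y - z
tr(a^-1 b^-1) = tr(b^-1)*tr(a) - tr(b^-1 a)  (eliminate a^-1) = z
tr(b^-2 a^-1) = tr(a^-1 b^-1)*tr(b) - tr(a^-1)  (eliminate b^-1) = y*z - x
tr(a b a) = tr(a)*tr(b a) - tr(b)  (reduce the a square) = x*z - y
tr(a b a b) = tr(b a)*tr(b a) - tr(1)  (split on b) = z^2 - 2
tr(b a b^-1 a) = tr(a b a)*tr(b) - tr(a b a b)  (eliminate b^-1) = x*y*z - y^2 - z^2 + 2
tr(b a b^-1 a^-1) = tr(b a b^-1)*tr(a) - tr(b a b^-1 a)  (eliminate a^-1) = -x*y*z + x^2 + y^2 + z^2 - 2
tr(b^-1 a^-2 b a) = tr(b a b^-1 a^-1)*tr(a) - tr(b a b^-1)  (eliminate a^-1) = -x^2*y*z + x^3 + x*y^2 + x*z^2 - 3*x
tr(a b^-2 a^-2 b) = tr(b^-1 a^-2 b a)*tr(b) - tr(b^-1 a^-2 b a b)  (eliminate b^-1) = -x^2*y^2*z + x^3*y + x*y^3 + x*y*z^2 - 4*x*y + z
tr(b^-1 a^-2 b^-1 a b^-1) = tr(a b^-2 a^-2)*tr(b) - tr(a b^-2 a^-2 b)  (eliminate b^-1) = x^2*y^2*z - x^3*y - x*y^3 - x*y*z^2 + y^2*z + 3*x*y - z
tr(a^-2 b^-1 a b) = tr(a^-1 b^-1 a b)*tr(a) - tr(a^-1 b^-1 a b a)  (eliminate a^-1) = -x^2*y*z + x^3 + x*y^2 + x*z^2 - 3*x
tr(b^-1 a^-2 b^-1 a) = tr(a^-2 b^-1 a)*tr(b) - tr(a^-2 b^-1 a b)  (eliminate b^-1) = x^2*y*z - x^3 - x*y^2 - x*z^2 + y*z + 3*x
tr(b^-1 a b^-3 a^-2) = tr(b^-1 a^-2 b^-1 a b^-1)*tr(b) - tr(b^-1 a^-2 b^-1 a)  (eliminate b^-1) = x^2*y^3*z - x^3*y^2 - x*y^4 - x*y^2*z^2 - x^2*y*z + y^3*z + x^3 + 4*x*y^2 + x*z^2 - 2*y*z - 3*x
tr(b^-1 a^-1 b^-1 a) = tr(a b^-1 a^-1)*tr(b) - tr(a b^-1 a^-1 b)  (eliminate b^-1) = x*y*z - x^2 - z^2 + 2
tr(b^-1 a^-1 b^-1 a b^-1) = tr(b^-1 a^-1 b^-1 a)*tr(b) - tr(b^-1 a^-1 b^-1 a b)  (eliminate b^-1) = x*y^2*z - x^2*y - y*z^2 + y
tr(b^-1 a b^-3 a^-1) = tr(b^-1 a^-1 b^-1 a b^-1)*tr(b) - tr(b^-1 a^-1 b^-1 a)  (eliminate b^-1) = x*y^3*z - x^2*y^2 - y^2*z^2 - x*y*z + x^2 + y^2 + z^2 - 2
tr(b^-2 a^-3 b^-1 a b^-1) = tr(b^-1 a b^-3 a^-2)*tr(a) - tr(b^-1 a b^-3 a^-1)  (eliminate a^-1) = x^3*y^3*z - x^4*y^2 - x^2*y^4 - x^2*y^2*z^2 - x^3*y*z + x^4 + 5*x^2*y^2 + x^2*z^2 + y^2*z^2 - x*y*z - 4*x^2 - y^2 - z^2 + 2
tr(b^-2) = tr(b^-1)*tr(b) - tr(1)  (eliminate b^-1) = y^2 - 2
tr(b^-2 a^-2) = tr(a^-1 b^-2)*tr(a) - tr(a^-1 b^-2 a)  (eliminate a^-1) = x*y*z - x^2 - y^2 + 2
tr(a^-1 b a b^-2) = tr(a^-1 b a b^-1)*tr(b) - tr(a^-1 b a)  (eliminate b^-1) = -x*y^2*z + x^2*y + y^3 + y*z^2 - 3*y
tr(a b^-2 a^-3 b) = tr(a^-2 b a b^-2)*tr(a) - tr(a^-2 b a b^-2 a)  (eliminate a^-1) = -x^3*y^2*z + x^4*y + x^2*y^3 + x^2*y*z^2 + x*y^2*z - 5*x^2*y - y^3 - y*z^2 + x*z + 3*y
tr(b^-2 a^-3 b^-1 a) = tr(a b^-2 a^-3)*tr(b) - tr(a b^-2 a^-3 b)  (eliminate b^-1) = x^3*y^2*z - x^4*y - x^2*y^3 - x^2*y*z^2 + 4*x^2*y + y*z^2 - x*z - y
tr(a^-2 b^-1 a b^-4 a^-1) = tr(b^-2 a^-3 b^-1 a b^-1)*tr(b) - tr(b^-2 a^-3 b^-1 a)  (eliminate b^-1) = x^3*y^4*z - x^4*y^3 - x^2*y^5 - x^2*y^3*z^2 - 2*x^3*y^2*z + 2*x^4*y + 6*x^2*y^3 + 2*x^2*y*z^2 + y^3*z^2 - x*y^2*z - 8*x^2*y - y^3 - 2*y*z^2 + x*z + 3*y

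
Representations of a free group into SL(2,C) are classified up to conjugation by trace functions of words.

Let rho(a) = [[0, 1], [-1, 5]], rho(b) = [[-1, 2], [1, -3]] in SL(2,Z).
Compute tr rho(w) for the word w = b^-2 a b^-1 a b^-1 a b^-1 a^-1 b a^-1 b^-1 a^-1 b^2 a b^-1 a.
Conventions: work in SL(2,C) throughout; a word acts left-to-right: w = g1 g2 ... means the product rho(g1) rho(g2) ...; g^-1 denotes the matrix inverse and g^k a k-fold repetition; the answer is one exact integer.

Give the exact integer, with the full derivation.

-3224329

rho(b^-1) = [[-3, -2], [-1, -1]]
... * rho(b^-1) = [[-3, -2], [-1, -1]]  ->  [[11, 8], [4, 3]]
... * rho(a) = [[0, 1], [-1, 5]]  ->  [[-8, 51], [-3, 19]]
... * rho(b^-1) = [[-3, -2], [-1, -1]]  ->  [[-27, -35], [-10, -13]]
... * rho(a) = [[0, 1], [-1, 5]]  ->  [[35, -202], [13, -75]]
... * rho(b^-1) = [[-3, -2], [-1, -1]]  ->  [[97, 132], [36, 49]]
... * rho(a) = [[0, 1], [-1, 5]]  ->  [[-132, 757], [-49, 281]]
... * rho(b^-1) = [[-3, -2], [-1, -1]]  ->  [[-361, -493], [-134, -183]]
... * rho(a^-1) = [[5, -1], [1, 0]]  ->  [[-2298, 361], [-853, 134]]
... * rho(b) = [[-1, 2], [1, -3]]  ->  [[2659, -5679], [987, -2108]]
... * rho(a^-1) = [[5, -1], [1, 0]]  ->  [[7616, -2659], [2827, -987]]
... * rho(b^-1) = [[-3, -2], [-1, -1]]  ->  [[-20189, -12573], [-7494, -4667]]
... * rho(a^-1) = [[5, -1], [1, 0]]  ->  [[-113518, 20189], [-42137, 7494]]
... * rho(b) = [[-1, 2], [1, -3]]  ->  [[133707, -287603], [49631, -106756]]
... * rho(b) = [[-1, 2], [1, -3]]  ->  [[-421310, 1130223], [-156387, 419530]]
... * rho(a) = [[0, 1], [-1, 5]]  ->  [[-1130223, 5229805], [-419530, 1941263]]
... * rho(b^-1) = [[-3, -2], [-1, -1]]  ->  [[-1839136, -2969359], [-682673, -1102203]]
... * rho(a) = [[0, 1], [-1, 5]]  ->  [[2969359, -16685931], [1102203, -6193688]]
tr = 2969359 + -6193688 = -3224329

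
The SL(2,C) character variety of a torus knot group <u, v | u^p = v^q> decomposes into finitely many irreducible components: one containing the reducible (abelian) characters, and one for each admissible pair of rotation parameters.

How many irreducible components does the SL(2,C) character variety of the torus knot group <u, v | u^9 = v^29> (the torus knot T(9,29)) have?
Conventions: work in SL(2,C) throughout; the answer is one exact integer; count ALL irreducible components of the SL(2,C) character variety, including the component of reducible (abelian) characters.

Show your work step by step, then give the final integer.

For T(9,29): irreducibility forces the central element u^9 = v^29 to one of +I, -I.
This locks tr(u) to 2*cos(pi*alpha/9), alpha in 1..8, and tr(v) to 2*cos(pi*beta/29), beta in 1..28, on each component of irreducible characters.
The two central values (-1)^alpha I and (-1)^beta I must be the same matrix, so alpha and beta share a parity.
Enumerate parity-matched pairs: 4*14 odd-odd plus 4*14 even-even gives 112.
That is 112 components of irreducible characters, and with the reducible (abelian) component the total is 113.

113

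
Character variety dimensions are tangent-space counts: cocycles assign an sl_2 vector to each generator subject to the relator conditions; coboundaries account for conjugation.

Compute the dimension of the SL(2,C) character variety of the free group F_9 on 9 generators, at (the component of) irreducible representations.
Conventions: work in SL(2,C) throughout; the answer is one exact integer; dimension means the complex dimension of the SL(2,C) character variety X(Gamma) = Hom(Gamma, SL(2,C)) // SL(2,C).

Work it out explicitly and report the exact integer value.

Here Gamma is free of rank 9 — no relator constrains a cocycle.
Z^1(Gamma, Ad rho) = (sl_2)^9: a cocycle is a free choice of one sl_2 vector per generator, so dim Z^1 = 3*9 = 27.
dim B^1 = 3: the coboundary map is injective because an irreducible image has centralizer 0 in sl_2.
Therefore dim X = 27 - 3 = 24.

24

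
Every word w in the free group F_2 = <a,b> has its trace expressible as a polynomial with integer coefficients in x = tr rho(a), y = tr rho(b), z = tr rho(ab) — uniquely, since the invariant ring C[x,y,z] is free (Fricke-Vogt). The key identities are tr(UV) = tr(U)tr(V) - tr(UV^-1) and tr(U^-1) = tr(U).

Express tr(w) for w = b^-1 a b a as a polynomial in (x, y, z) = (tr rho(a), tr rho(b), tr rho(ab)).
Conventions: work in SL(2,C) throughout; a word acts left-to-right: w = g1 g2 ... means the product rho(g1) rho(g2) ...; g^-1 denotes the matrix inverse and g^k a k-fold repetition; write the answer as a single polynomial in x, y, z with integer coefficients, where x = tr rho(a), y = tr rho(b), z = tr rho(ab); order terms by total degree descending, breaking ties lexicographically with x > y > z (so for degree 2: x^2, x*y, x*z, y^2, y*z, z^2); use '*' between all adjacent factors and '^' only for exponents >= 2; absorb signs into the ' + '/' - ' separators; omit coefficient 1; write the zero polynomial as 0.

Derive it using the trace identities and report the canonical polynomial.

trace(a b a) = trace(a) trace(b a) - trace(b) = x*z - y
and trace(a b a b) = trace(b a) trace(b a) - trace(1)   [split at repeated b] = z^2 - 2
next, trace(b^-1 a b a) = trace(a b a) trace(b) - trace(a b a b) = x*y*z - y^2 - z^2 + 2

x*y*z - y^2 - z^2 + 2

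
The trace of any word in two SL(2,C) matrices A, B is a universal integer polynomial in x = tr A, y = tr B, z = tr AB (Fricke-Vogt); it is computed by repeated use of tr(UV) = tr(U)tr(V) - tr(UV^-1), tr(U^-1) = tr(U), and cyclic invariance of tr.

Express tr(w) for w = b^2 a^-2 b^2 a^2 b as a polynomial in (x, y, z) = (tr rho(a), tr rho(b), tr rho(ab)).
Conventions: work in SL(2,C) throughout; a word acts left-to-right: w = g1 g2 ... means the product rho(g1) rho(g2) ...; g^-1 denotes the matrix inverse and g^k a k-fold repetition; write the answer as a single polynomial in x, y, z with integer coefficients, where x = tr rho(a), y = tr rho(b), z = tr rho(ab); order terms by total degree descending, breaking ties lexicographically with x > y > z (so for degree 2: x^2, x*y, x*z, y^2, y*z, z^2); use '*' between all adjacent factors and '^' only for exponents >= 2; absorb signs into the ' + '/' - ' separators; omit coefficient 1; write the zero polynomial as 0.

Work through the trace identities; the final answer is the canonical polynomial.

x^3*y^4*z - x^4*y^3 - x^2*y^5 - x^2*y^3*z^2 - x^3*y^2*z + x^4*y + 5*x^2*y^3 + x^2*y*z^2 + y^5 - 4*x^2*y - 5*y^3 + 5*y

reduce: trace(a b^2) = trace(b) trace(a b) - trace(a)  (reduce the b square) = y*z - x
reduce: trace(a b^3) = trace(b) trace(a b^2) - trace(a b)  (reduce the b square) = y^2*z - x*y - z
trace(b^3 a b) = trace(b) trace(a b^3) - trace(a b^2)  (reduce the b square) = y^3*z - x*y^2 - 2*y*z + x
trace(b^5 a) = trace(b) trace(b^3 a b) - trace(b^3 a)  (reduce the b square) = y^4*z - x*y^3 - 3*y^2*z + 2*x*y + z
trace(b^2) = trace(b) trace(b) - trace(1)  (reduce the b square) = y^2 - 2
so trace(b^3) = trace(b) trace(b^2) - trace(b)  (reduce the b square) = y^3 - 3*y
trace(b^4) = trace(b) trace(b^3) - trace(b^2)  (reduce the b square) = y^4 - 4*y^2 + 2
so trace(b^5) = trace(b) trace(b^4) - trace(b^3)  (reduce the b square) = y^5 - 5*y^3 + 5*y
trace(b^2 a^2 b^3) = trace(a) trace(b^5 a) - trace(b^5)  (reduce the a square) = x*y^4*z - x^2*y^3 - y^5 - 3*x*y^2*z + 2*x^2*y + 5*y^3 + x*z - 5*y
trace(a b a b) = trace(b a) trace(b a) - trace(1)  (split on b) = z^2 - 2
trace(a b a) = trace(a) trace(b a) - trace(b)  (reduce the a square) = x*z - y
so trace(b^2 a b a) = trace(b) trace(a b a b) - trace(a b a)  (reduce the b square) = y*z^2 - x*z - y
reduce: trace(b a b a^2 b) = trace(a) trace(b^2 a b a) - trace(b^2 a b)  (reduce the a square) = x*y*z^2 - x^2*z - y^2*z + z
trace(b a b a^2) = trace(a) trace(b a b a) - trace(b a b)  (reduce the a square) = x*z^2 - y*z - x
trace(a^2 b^3 a b) = trace(b) trace(b a b a^2 b) - trace(b a b a^2)  (reduce the b square) = x*y^2*z^2 - x^2*y*z - y^3*z - x*z^2 + 2*y*z + x
trace(b^3 a^2) = trace(a) trace(b^3 a) - trace(b^3)  (reduce the a square) = x*y^2*z - x^2*y - y^3 - x*z + 3*y
so trace(a^2 b^3 a) = trace(a) trace(b^3 a^2) - trace(b^3 a)  (reduce the a square) = x^2*y^2*z - x^3*y - x*y^3 - x^2*z - y^2*z + 4*x*y + z
trace(b^2 a^2 b^3 a) = trace(b) trace(a^2 b^3 a b) - trace(a^2 b^3 a)  (reduce the b square) = x*y^3*z^2 - 2*x^2*y^2*z - y^4*z + x^3*y + x*y^3 - x*y*z^2 + x^2*z + 3*y^2*z - 3*x*y - z
reduce: trace(a^-1 b^2 a^2 b^3) = trace(b^2 a^2 b^3) trace(a) - trace(b^2 a^2 b^3 a)  (eliminate a^-1) = x^2*y^4*z - x^3*y^3 - x*y^5 - x*y^3*z^2 - x^2*y^2*z + y^4*z + x^3*y + 4*x*y^3 + x*y*z^2 - 3*y^2*z - 2*x*y + z
trace(b^2 a^-2 b^2 a^2 b) = trace(a^-1 b^2 a^2 b^3) trace(a) - trace(a^-1 b^2 a^2 b^3 a)  (eliminate a^-1) = x^3*y^4*z - x^4*y^3 - x^2*y^5 - x^2*y^3*z^2 - x^3*y^2*z + x^4*y + 5*x^2*y^3 + x^2*y*z^2 + y^5 - 4*x^2*y - 5*y^3 + 5*y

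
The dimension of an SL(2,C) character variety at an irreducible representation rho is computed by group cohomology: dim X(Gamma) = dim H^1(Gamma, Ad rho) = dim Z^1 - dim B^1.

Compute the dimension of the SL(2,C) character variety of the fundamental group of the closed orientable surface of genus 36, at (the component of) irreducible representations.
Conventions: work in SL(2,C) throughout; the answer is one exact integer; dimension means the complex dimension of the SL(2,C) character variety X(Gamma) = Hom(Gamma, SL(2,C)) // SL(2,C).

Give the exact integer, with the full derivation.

210

Gamma = pi_1(Sigma_36) = < a_1, b_1, ..., a_36, b_36 | prod [a_i, b_i] > has 2g = 72 generators and 1 relator.
A cocycle assigns one sl_2 vector per generator subject to the relator condition d_2(z) = 0: dim of the unconstrained space is 3*2g = 216.
d_2 is surjective at irreducible rho (its cokernel H^2 is dual to H^0 = 0), so dim Z^1 = 216 - 3 = 213.
Coboundaries contribute dim B^1 = 3 (injective at irreducible rho).
dim X = dim H^1 = 213 - 3 = 210.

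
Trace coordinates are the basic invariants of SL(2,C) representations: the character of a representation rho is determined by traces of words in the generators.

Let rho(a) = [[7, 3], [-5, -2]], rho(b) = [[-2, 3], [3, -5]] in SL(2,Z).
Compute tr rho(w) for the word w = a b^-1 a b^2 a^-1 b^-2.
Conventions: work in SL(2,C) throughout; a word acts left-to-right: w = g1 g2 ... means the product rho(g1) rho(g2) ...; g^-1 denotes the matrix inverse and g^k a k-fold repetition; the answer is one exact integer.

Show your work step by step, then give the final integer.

220475

rho(a) = [[7, 3], [-5, -2]]
... * rho(b^-1) = [[-5, -3], [-3, -2]]  ->  [[-44, -27], [31, 19]]
... * rho(a) = [[7, 3], [-5, -2]]  ->  [[-173, -78], [122, 55]]
... * rho(b) = [[-2, 3], [3, -5]]  ->  [[112, -129], [-79, 91]]
... * rho(b) = [[-2, 3], [3, -5]]  ->  [[-611, 981], [431, -692]]
... * rho(a^-1) = [[-2, -3], [5, 7]]  ->  [[6127, 8700], [-4322, -6137]]
... * rho(b^-1) = [[-5, -3], [-3, -2]]  ->  [[-56735, -35781], [40021, 25240]]
... * rho(b^-1) = [[-5, -3], [-3, -2]]  ->  [[391018, 241767], [-275825, -170543]]
tr = 391018 + -170543 = 220475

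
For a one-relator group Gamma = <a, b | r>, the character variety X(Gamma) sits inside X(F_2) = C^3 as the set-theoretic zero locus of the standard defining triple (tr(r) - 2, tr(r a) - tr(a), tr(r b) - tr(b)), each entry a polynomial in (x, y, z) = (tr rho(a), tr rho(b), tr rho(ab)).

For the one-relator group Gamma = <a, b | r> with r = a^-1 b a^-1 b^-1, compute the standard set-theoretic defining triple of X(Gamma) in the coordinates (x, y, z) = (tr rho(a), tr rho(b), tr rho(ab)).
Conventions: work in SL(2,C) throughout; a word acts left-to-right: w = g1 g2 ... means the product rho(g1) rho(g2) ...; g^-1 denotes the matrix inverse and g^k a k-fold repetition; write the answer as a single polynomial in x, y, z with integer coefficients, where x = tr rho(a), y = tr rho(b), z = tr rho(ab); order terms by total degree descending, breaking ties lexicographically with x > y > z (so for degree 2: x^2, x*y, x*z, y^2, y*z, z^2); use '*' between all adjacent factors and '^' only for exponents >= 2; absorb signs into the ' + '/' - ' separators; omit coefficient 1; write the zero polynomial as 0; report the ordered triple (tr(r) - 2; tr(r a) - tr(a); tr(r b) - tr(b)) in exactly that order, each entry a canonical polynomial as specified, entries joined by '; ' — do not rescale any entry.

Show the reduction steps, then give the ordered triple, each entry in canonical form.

x*y*z - y^2 - z^2; 0; x^2*y - x*z - 2*y

trace(b a^-1) = trace(b) trace(a) - trace(b a)   [inverse elimination on a] = x*y - z
trace(a^-1 b a^-1) = trace(b a^-1) trace(a) - trace(b)   [inverse elimination on a] = x^2*y - x*z - y
trace(b^2) = trace(b) trace(b) - trace(1)   [square of b] = y^2 - 2
trace(b^2 a) = trace(b) trace(a b) - trace(a)   [square of b] = y*z - x
trace(b a^-1 b) = trace(b^2) trace(a) - trace(b^2 a)   [inverse elimination on a] = x*y^2 - y*z - x
trace(b a b a) = trace(b a) trace(b a) - trace(1)   [split at a repeated b] = z^2 - 2
trace(b a^-1 b a) = trace(b a b) trace(a) - trace(b a b a)   [inverse elimination on a] = x*y*z - x^2 - z^2 + 2
trace(a^-1 b a^-1 b) = trace(b a^-1 b) trace(a) - trace(b a^-1 b a)   [inverse elimination on a] = x^2*y^2 - 2*x*y*z + z^2 - 2
trace(a^-1 b a^-1 b^-1) = trace(a^-1 b a^-1) trace(b) - trace(a^-1 b a^-1 b)   [inverse elimination on b] = x*y*z - y^2 - z^2 + 2
assemble the triple (trace(r) - 2; trace(r a) - x; trace(r b) - y)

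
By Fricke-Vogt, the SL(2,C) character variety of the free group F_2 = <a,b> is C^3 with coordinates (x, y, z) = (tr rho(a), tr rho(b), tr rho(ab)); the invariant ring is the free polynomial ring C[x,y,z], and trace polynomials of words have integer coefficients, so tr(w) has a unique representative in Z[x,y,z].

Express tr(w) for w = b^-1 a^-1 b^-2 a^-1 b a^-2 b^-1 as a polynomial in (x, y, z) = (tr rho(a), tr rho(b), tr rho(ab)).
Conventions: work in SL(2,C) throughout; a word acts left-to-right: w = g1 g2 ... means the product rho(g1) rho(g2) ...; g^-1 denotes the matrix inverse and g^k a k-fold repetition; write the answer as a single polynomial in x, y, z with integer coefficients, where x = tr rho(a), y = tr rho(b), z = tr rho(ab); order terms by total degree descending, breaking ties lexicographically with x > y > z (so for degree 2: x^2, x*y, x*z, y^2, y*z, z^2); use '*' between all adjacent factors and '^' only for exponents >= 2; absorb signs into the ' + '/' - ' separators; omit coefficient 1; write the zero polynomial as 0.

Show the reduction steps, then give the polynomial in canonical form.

x^2*y^3*z^2 - 2*x^3*y^2*z - x*y^4*z - x*y^2*z^3 + x^4*y + x^2*y^3 + 2*x^2*y*z^2 - x^3*z + 3*x*y^2*z - 4*x^2*y - y*z^2 + 2*x*z + y

reduce: trace(a^-1 b) = trace(b)*trace(a) - trace(b a) = x*y - z
trace(b a^-2) = trace(a^-1 b)*trace(a) - trace(a^-1 b a) = x^2*y - x*z - y
trace(a^-1 b a^-2) = trace(b a^-2)*trace(a) - trace(b a^-1) = x^3*y - x^2*z - 2*x*y + z
trace(b^2) = trace(b)*trace(b) - trace(1) = y^2 - 2
trace(b^2 a) = trace(b)*trace(a b) - trace(a) = y*z - x
so trace(b a^-1 b) = trace(b^2)*trace(a) - trace(b^2 a) = x*y^2 - y*z - x
trace(b a b a) = trace(a b)*trace(a b) - trace(1)   [split at repeated a] = z^2 - 2
so trace(b a^-1 b a) = trace(b a b)*trace(a) - trace(b a b a) = x*y*z - x^2 - z^2 + 2
reduce: trace(b a^-1 b a^-1) = trace(b a^-1 b)*trace(a) - trace(b a^-1 b a) = x^2*y^2 - 2*x*y*z + z^2 - 2
so trace(a^-1 b a^-2 b) = trace(b a^-1 b a^-1)*trace(a) - trace(b a^-1 b) = x^3*y^2 - 2*x^2*y*z - x*y^2 + x*z^2 + y*z - x
trace(b^-1 a^-1 b a^-2) = trace(a^-1 b a^-2)*trace(b) - trace(a^-1 b a^-2 b) = x^2*y*z - x*y^2 - x*z^2 + x
so trace(a^-1 b^-2 a^-1 b a^-1) = trace(b^-1 a^-1 b a^-2)*trace(b) - trace(b^-1 a^-1 b a^-2 b) = x^2*y^2*z - x^3*y - x*y^3 - x*y*z^2 + x^2*z + 3*x*y - z
so trace(a^-1 b^2 a^-1) = trace(a^-1 b^2)*trace(a) - trace(a^-1 b^2 a) = x^2*y^2 - x*y*z - x^2 - y^2 + 2
trace(b^3) = trace(b)*trace(b^2) - trace(b) = y^3 - 3*y
trace(b^3 a) = trace(b)*trace(b a b) - trace(b a) = y^2*z - x*y - z
reduce: trace(b a^-1 b^2) = trace(b^3)*trace(a) - trace(b^3 a) = x*y^3 - y^2*z - 2*x*y + z
trace(a b a) = trace(a)*trace(b a) - trace(b) = x*z - y
trace(b^2 a b a) = trace(b)*trace(a b a b) - trace(a b a) = y*z^2 - x*z - y
trace(b a^-1 b^2 a) = trace(b^2 a b)*trace(a) - trace(b^2 a b a) = x*y^2*z - x^2*y - y*z^2 + y
trace(a^-1 b^2 a^-1 b) = trace(b a^-1 b^2)*trace(a) - trace(b a^-1 b^2 a) = x^2*y^3 - 2*x*y^2*z - x^2*y + y*z^2 + x*z - y
reduce: trace(b^-1 a^-1 b^2 a^-1) = trace(a^-1 b^2 a^-1)*trace(b) - trace(a^-1 b^2 a^-1 b) = x*y^2*z - y^3 - y*z^2 - x*z + 3*y
so trace(b a^-1 b^-2 a^-1 b) = trace(b^-1 a^-1 b^2 a^-1)*trace(b) - trace(b^-1 a^-1 b^2 a^-1 b) = x*y^3*z - x^2*y^2 - y^4 - y^2*z^2 + x^2 + 4*y^2 - 2
trace(b a b^-1 a) = trace(a b a)*trace(b) - trace(a b a b) = x*y*z - y^2 - z^2 + 2
trace(b^-1 a^-1 b a) = trace(b a b^-1)*trace(a) - trace(b a b^-1 a) = -x*y*z + x^2 + y^2 + z^2 - 2
trace(b a b a b a) = trace(a b)*trace(a b a b) - trace(a^-1 b^-1)   [split at repeated a] = z^3 - 3*z
so trace(a^-1 b a b a b) = trace(b a b a b)*trace(a) - trace(b a b a b a) = x*y*z^2 - x^2*z - z^3 - x*y + 3*z
trace(b^-1 a^-1 b a b a) = trace(a^-1 b a b a)*trace(b) - trace(a^-1 b a b a b) = -x*y*z^2 + x^2*z + y^2*z + z^3 - 3*z
trace(b^-2 a^-1 b a b a) = trace(b^-1 a^-1 b a b a)*trace(b) - trace(b^-1 a^-1 b a b a b) = -x*y^2*z^2 + x^2*y*z + y^3*z + y*z^3 - 4*y*z + x
reduce: trace(b a^-1 b^-2 a^-1 b a) = trace(b^-2 a^-1 b a b)*trace(a) - trace(b^-2 a^-1 b a b a) = x*y^2*z^2 - 2*x^2*y*z - y^3*z - y*z^3 + x^3 + x*y^2 + x*z^2 + 4*y*z - 3*x
so trace(a^-1 b^-2 a^-1 b a^-1 b) = trace(b a^-1 b^-2 a^-1 b)*trace(a) - trace(b a^-1 b^-2 a^-1 b a) = x^2*y^3*z - x^3*y^2 - x*y^4 - 2*x*y^2*z^2 + 2*x^2*y*z + y^3*z + y*z^3 + 3*x*y^2 - x*z^2 - 4*y*z + x
trace(b^-1 a^-1 b^-2 a^-1 b a^-1) = trace(a^-1 b^-2 a^-1 b a^-1)*trace(b) - trace(a^-1 b^-2 a^-1 b a^-1 b) = x*y^2*z^2 - x^2*y*z - y^3*z - y*z^3 + x*z^2 + 3*y*z - x
trace(a^-2) = trace(a^-1)*trace(a) - trace(1) = x^2 - 2
trace(a^-1 b^-2 a^-1) = trace(b^-1 a^-2)*trace(b) - trace(b^-1 a^-2 b) = x*y*z - x^2 - y^2 + 2
so trace(a^-1 b^-2 a^-1 b a^-2 b^-1) = trace(b^-1 a^-1 b^-2 a^-1 b a^-1)*trace(a) - trace(b^-1 a^-1 b^-2 a^-1 b) = x^2*y^2*z^2 - x^3*y*z - x*y^3*z - x*y*z^3 + x^2*z^2 + 2*x*y*z + y^2 - 2
reduce: trace(b a^-1 b^-2 a) = trace(b^-1 a b a^-1)*trace(b) - trace(b^-1 a b a^-1 b) = -x*y^2*z + x^2*y + y^3 + y*z^2 - 3*y
trace(b^-2 a^-1 b a^-1) = trace(b a^-1 b^-2)*trace(a) - trace(b a^-1 b^-2 a) = x*y^2*z - x^2*y - y^3 - y*z^2 + x*z + 3*y
so trace(a^-1 b^-2 a^-1 b a^-2) = trace(b^-2 a^-1 b a^-2)*trace(a) - trace(b^-2 a^-1 b a^-1) = x^3*y^2*z - x^4*y - x^2*y^3 - x^2*y*z^2 + x^3*z - x*y^2*z + 4*x^2*y + y^3 + y*z^2 - 2*x*z - 3*y
so trace(b^-1 a^-1 b^-2 a^-1 b a^-2 b^-1) = trace(a^-1 b^-2 a^-1 b a^-2 b^-1)*trace(b) - trace(a^-1 b^-2 a^-1 b a^-2) = x^2*y^3*z^2 - 2*x^3*y^2*z - x*y^4*z - x*y^2*z^3 + x^4*y + x^2*y^3 + 2*x^2*y*z^2 - x^3*z + 3*x*y^2*z - 4*x^2*y - y*z^2 + 2*x*z + y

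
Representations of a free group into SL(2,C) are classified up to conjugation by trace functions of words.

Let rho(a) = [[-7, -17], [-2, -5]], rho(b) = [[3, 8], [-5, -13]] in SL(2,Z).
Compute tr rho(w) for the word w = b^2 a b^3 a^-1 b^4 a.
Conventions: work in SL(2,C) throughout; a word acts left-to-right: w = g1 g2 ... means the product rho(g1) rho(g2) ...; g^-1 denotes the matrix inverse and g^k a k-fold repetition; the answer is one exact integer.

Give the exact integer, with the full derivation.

70178983953

rho(b) = [[3, 8], [-5, -13]]
... * rho(b) = [[3, 8], [-5, -13]]  ->  [[-31, -80], [50, 129]]
... * rho(a) = [[-7, -17], [-2, -5]]  ->  [[377, 927], [-608, -1495]]
... * rho(b) = [[3, 8], [-5, -13]]  ->  [[-3504, -9035], [5651, 14571]]
... * rho(b) = [[3, 8], [-5, -13]]  ->  [[34663, 89423], [-55902, -144215]]
... * rho(b) = [[3, 8], [-5, -13]]  ->  [[-343126, -885195], [553369, 1427579]]
... * rho(a^-1) = [[-5, 17], [2, -7]]  ->  [[-54760, 363223], [88313, -585780]]
... * rho(b) = [[3, 8], [-5, -13]]  ->  [[-1980395, -5159979], [3193839, 8321644]]
... * rho(b) = [[3, 8], [-5, -13]]  ->  [[19858710, 51236567], [-32026703, -82630660]]
... * rho(b) = [[3, 8], [-5, -13]]  ->  [[-196606705, -507205691], [317073191, 817984956]]
... * rho(b) = [[3, 8], [-5, -13]]  ->  [[1946208340, 5020820343], [-3138705207, -8097218900]]
... * rho(a) = [[-7, -17], [-2, -5]]  ->  [[-23665099066, -58189643495], [38165374249, 93844083019]]
tr = -23665099066 + 93844083019 = 70178983953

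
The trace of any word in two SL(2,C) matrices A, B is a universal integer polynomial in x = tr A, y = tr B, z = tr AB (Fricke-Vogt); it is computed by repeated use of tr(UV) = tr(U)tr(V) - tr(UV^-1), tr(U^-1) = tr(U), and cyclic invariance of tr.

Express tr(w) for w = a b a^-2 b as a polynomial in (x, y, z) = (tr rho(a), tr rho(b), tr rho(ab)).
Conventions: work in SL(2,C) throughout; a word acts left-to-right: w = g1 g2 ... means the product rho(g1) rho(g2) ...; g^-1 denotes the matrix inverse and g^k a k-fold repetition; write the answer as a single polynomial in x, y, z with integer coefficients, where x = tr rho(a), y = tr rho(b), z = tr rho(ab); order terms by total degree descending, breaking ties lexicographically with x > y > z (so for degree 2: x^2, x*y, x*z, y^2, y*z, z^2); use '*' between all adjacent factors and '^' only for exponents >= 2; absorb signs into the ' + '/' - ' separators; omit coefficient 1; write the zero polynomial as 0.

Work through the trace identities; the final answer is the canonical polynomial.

apply: tr(b a b) = tr(b) tr(a b) - tr(a) = y*z - x
use: tr(b a b a) = tr(b a) tr(b a) - tr(1)   [split at repeated b] = z^2 - 2
tr(a^-1 b a b) = tr(b a b) tr(a) - tr(b a b a) = x*y*z - x^2 - z^2 + 2
tr(a b a^-2 b) = tr(a^-1 b a b) tr(a) - tr(a^-1 b a b a) = x^2*y*z - x^3 - x*z^2 - y*z + 3*x

x^2*y*z - x^3 - x*z^2 - y*z + 3*x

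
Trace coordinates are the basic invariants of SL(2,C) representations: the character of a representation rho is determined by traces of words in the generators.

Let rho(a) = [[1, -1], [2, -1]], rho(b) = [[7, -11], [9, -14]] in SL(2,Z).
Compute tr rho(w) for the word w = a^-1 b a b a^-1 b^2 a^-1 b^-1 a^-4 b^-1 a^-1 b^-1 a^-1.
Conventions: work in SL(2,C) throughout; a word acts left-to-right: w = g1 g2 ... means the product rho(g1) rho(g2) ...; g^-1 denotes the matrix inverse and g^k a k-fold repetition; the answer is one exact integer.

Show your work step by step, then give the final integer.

rho(a^-1) = [[-1, 1], [-2, 1]]
... * rho(b) = [[7, -11], [9, -14]]  ->  [[2, -3], [-5, 8]]
... * rho(a) = [[1, -1], [2, -1]]  ->  [[-4, 1], [11, -3]]
... * rho(b) = [[7, -11], [9, -14]]  ->  [[-19, 30], [50, -79]]
... * rho(a^-1) = [[-1, 1], [-2, 1]]  ->  [[-41, 11], [108, -29]]
... * rho(b) = [[7, -11], [9, -14]]  ->  [[-188, 297], [495, -782]]
... * rho(b) = [[7, -11], [9, -14]]  ->  [[1357, -2090], [-3573, 5503]]
... * rho(a^-1) = [[-1, 1], [-2, 1]]  ->  [[2823, -733], [-7433, 1930]]
... * rho(b^-1) = [[-14, 11], [-9, 7]]  ->  [[-32925, 25922], [86692, -68253]]
... * rho(a^-1) = [[-1, 1], [-2, 1]]  ->  [[-18919, -7003], [49814, 18439]]
... * rho(a^-1) = [[-1, 1], [-2, 1]]  ->  [[32925, -25922], [-86692, 68253]]
... * rho(a^-1) = [[-1, 1], [-2, 1]]  ->  [[18919, 7003], [-49814, -18439]]
... * rho(a^-1) = [[-1, 1], [-2, 1]]  ->  [[-32925, 25922], [86692, -68253]]
... * rho(b^-1) = [[-14, 11], [-9, 7]]  ->  [[227652, -180721], [-599411, 475841]]
... * rho(a^-1) = [[-1, 1], [-2, 1]]  ->  [[133790, 46931], [-352271, -123570]]
... * rho(b^-1) = [[-14, 11], [-9, 7]]  ->  [[-2295439, 1800207], [6043924, -4739971]]
... * rho(a^-1) = [[-1, 1], [-2, 1]]  ->  [[-1304975, -495232], [3436018, 1303953]]
tr = -1304975 + 1303953 = -1022

-1022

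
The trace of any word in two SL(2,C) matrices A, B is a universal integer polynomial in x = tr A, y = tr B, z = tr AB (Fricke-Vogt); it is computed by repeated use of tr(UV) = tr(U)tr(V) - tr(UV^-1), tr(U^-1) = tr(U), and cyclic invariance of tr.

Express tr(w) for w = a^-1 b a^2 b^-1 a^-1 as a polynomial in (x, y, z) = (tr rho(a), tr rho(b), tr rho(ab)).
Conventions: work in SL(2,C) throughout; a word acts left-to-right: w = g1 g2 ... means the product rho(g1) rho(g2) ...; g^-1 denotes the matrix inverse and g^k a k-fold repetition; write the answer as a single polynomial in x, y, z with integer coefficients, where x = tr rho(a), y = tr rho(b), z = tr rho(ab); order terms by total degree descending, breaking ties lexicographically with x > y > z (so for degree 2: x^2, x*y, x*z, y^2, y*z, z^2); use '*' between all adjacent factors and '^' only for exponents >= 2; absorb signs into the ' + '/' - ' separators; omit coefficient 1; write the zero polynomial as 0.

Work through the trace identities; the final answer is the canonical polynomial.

-x^3*y*z + x^4 + x^2*y^2 + x^2*z^2 - 4*x^2 + 2

trace(a^2 b) = trace(a)*trace(b a) - trace(b)   [square of a] = x*z - y
trace(a^2) = trace(a)*trace(a) - trace(1)   [square of a] = x^2 - 2
trace(b a^2 b) = trace(b)*trace(a^2 b) - trace(a^2)   [square of b] = x*y*z - x^2 - y^2 + 2
trace(b a b a) = trace(b a)*trace(b a) - trace(1)   [split at a repeated b] = z^2 - 2
trace(b a b) = trace(b)*trace(a b) - trace(a)   [square of b] = y*z - x
trace(b a^2 b a) = trace(a)*trace(b a b a) - trace(b a b)   [square of a] = x*z^2 - y*z - x
trace(a^-1 b a^2 b) = trace(b a^2 b)*trace(a) - trace(b a^2 b a)   [inverse elimination on a] = x^2*y*z - x^3 - x*y^2 - x*z^2 + y*z + 3*x
trace(b a^2 b^-1 a^-1) = trace(a^-1 b a^2)*trace(b) - trace(a^-1 b a^2 b)   [inverse elimination on b] = -x^2*y*z + x^3 + x*y^2 + x*z^2 - 3*x
trace(a^-1 b a^2 b^-1 a^-1) = trace(b a^2 b^-1 a^-1)*trace(a) - trace(b a^2 b^-1)   [inverse elimination on a] = -x^3*y*z + x^4 + x^2*y^2 + x^2*z^2 - 4*x^2 + 2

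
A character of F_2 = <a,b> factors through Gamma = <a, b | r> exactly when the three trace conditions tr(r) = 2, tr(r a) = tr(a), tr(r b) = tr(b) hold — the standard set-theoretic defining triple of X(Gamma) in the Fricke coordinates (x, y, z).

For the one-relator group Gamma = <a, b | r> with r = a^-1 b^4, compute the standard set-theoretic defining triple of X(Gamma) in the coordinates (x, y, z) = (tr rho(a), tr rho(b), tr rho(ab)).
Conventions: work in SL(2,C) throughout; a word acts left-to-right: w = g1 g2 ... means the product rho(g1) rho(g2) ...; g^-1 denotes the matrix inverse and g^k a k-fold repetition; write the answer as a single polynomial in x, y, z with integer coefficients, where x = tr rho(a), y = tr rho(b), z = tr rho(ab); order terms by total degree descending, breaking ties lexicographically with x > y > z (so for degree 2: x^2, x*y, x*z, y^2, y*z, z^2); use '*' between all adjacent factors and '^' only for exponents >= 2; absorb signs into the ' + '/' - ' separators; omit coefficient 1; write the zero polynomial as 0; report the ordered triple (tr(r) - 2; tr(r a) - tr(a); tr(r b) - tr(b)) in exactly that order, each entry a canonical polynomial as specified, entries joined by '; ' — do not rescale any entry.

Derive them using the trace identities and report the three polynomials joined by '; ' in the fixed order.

x*y^4 - y^3*z - 3*x*y^2 + 2*y*z + x - 2; y^4 - 4*y^2 - x + 2; x*y^5 - y^4*z - 4*x*y^3 + 3*y^2*z + 3*x*y - y - z

trace(b^2) = trace(b) * trace(b) - trace(1)  (reduce the b square) = y^2 - 2
trace(b^3) = trace(b) * trace(b^2) - trace(b)  (reduce the b square) = y^3 - 3*y
trace(b^4) = trace(b) * trace(b^3) - trace(b^2)  (reduce the b square) = y^4 - 4*y^2 + 2
trace(a b^2) = trace(b) * trace(a b) - trace(a)  (reduce the b square) = y*z - x
trace(b a b^2) = trace(b) * trace(a b^2) - trace(a b)  (reduce the b square) = y^2*z - x*y - z
apply: trace(b^4 a) = trace(b) * trace(b a b^2) - trace(b a b)  (reduce the b square) = y^3*z - x*y^2 - 2*y*z + x
trace(a^-1 b^4) = trace(b^4) * trace(a) - trace(b^4 a)  (eliminate a^-1) = x*y^4 - y^3*z - 3*x*y^2 + 2*y*z + x
use: trace(b^5) = trace(b) * trace(b^4) - trace(b^3)   [square of b] = y^5 - 5*y^3 + 5*y
trace(b^5 a) = trace(b) * trace(b^2 a b^2) - trace(b^2 a b)   [square of b] = y^4*z - x*y^3 - 3*y^2*z + 2*x*y + z
trace(a^-1 b^5) = trace(b^5) * trace(a) - trace(b^5 a)   [inverse elimination on a] = x*y^5 - y^4*z - 4*x*y^3 + 3*y^2*z + 3*x*y - z
assemble the triple (trace(r) - 2; trace(r a) - x; trace(r b) - y)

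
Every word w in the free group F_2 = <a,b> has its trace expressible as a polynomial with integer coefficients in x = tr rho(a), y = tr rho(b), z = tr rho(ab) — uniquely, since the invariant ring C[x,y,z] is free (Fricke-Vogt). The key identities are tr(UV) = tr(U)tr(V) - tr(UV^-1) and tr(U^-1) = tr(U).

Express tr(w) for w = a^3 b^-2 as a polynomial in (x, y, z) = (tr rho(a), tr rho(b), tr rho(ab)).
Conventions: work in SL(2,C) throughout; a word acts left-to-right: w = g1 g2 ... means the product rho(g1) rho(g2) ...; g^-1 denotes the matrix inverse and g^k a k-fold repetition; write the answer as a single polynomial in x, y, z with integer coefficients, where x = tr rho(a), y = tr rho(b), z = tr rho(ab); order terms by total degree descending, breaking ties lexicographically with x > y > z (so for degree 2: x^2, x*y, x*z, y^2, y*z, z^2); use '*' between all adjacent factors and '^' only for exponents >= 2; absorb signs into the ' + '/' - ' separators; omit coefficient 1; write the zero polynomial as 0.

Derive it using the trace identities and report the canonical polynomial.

use: tr(a^2) = tr(a)*tr(a) - tr(1)   [square of a] = x^2 - 2
tr(a^3) = tr(a)*tr(a^2) - tr(a)   [square of a] = x^3 - 3*x
apply: tr(a b a) = tr(a)*tr(b a) - tr(b)   [square of a] = x*z - y
use: tr(a^3 b) = tr(a)*tr(a b a) - tr(a b)   [square of a] = x^2*z - x*y - z
tr(a^3 b^-1) = tr(a^3)*tr(b) - tr(a^3 b)   [inverse elimination on b] = x^3*y - x^2*z - 2*x*y + z
tr(a^3 b^-2) = tr(a^3 b^-1)*tr(b) - tr(a^3)   [inverse elimination on b] = x^3*y^2 - x^2*y*z - x^3 - 2*x*y^2 + y*z + 3*x

x^3*y^2 - x^2*y*z - x^3 - 2*x*y^2 + y*z + 3*x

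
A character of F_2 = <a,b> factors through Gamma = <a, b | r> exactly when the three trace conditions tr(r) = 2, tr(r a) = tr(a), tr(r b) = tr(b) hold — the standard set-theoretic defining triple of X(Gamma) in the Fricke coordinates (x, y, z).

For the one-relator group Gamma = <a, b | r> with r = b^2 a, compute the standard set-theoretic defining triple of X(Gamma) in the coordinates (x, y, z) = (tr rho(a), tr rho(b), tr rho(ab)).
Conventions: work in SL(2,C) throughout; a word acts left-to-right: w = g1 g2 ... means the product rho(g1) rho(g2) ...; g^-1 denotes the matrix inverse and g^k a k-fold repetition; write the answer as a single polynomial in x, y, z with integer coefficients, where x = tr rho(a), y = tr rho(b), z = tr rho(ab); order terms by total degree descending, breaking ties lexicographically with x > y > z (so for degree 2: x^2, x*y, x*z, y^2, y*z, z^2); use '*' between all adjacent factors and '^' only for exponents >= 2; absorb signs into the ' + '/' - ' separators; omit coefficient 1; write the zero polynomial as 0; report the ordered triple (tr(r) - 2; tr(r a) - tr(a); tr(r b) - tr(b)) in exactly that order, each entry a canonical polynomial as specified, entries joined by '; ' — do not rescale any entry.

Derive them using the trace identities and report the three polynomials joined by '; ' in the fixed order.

tr(b^2 a) = tr(b) tr(a b) - tr(a) = y*z - x
tr(a^2 b) = tr(a) tr(b a) - tr(b) = x*z - y
tr(a^2) = tr(a) tr(a) - tr(1) = x^2 - 2
reduce: tr(b^2 a^2) = tr(b) tr(a^2 b) - tr(a^2) = x*y*z - x^2 - y^2 + 2
reduce: tr(b^2 a b) = tr(b) tr(a b^2) - tr(a b) = y^2*z - x*y - z
assemble the triple (tr(r) - 2; tr(r a) - x; tr(r b) - y)

y*z - x - 2; x*y*z - x^2 - y^2 - x + 2; y^2*z - x*y - y - z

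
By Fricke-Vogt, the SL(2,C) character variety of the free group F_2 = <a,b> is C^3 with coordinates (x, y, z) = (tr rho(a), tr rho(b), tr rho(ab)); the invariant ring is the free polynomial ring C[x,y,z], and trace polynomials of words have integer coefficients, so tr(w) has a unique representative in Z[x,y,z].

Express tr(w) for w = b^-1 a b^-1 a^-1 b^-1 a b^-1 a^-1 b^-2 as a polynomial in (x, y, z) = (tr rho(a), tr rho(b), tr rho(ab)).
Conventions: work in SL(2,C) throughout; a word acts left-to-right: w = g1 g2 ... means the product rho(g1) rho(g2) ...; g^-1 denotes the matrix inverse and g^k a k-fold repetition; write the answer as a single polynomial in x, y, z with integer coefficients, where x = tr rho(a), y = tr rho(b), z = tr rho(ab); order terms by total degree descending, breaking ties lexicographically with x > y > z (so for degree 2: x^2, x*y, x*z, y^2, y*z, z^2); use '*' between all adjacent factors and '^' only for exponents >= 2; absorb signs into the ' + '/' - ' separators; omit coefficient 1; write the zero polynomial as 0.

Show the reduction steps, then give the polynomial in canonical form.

x^2*y^4*z^2 - 2*x^3*y^3*z - 2*x*y^3*z^3 + x^4*y^2 + x^2*y^2*z^2 + y^2*z^4 + 2*x^3*y*z + 3*x*y^3*z + 2*x*y*z^3 - x^4 - 3*x^2*y^2 - 2*x^2*z^2 - 3*y^2*z^2 - z^4 - 4*x*y*z + 4*x^2 + y^2 + 4*z^2 - 2

and tr(b^-1 a) = tr(a) * tr(b) - tr(a b)   [inverse elimination on b] = x*y - z
tr(b^-1 a b^-1) = tr(b^-1 a) * tr(b) - tr(b^-1 a b)   [inverse elimination on b] = x*y^2 - y*z - x
next, tr(b^-3 a) = tr(b^-1 a b^-1) * tr(b) - tr(b^-1 a)   [inverse elimination on b] = x*y^3 - y^2*z - 2*x*y + z
tr(b^-2 a b^-2) = tr(b^-3 a) * tr(b) - tr(b^-3 a b)   [inverse elimination on b] = x*y^4 - y^3*z - 3*x*y^2 + 2*y*z + x
tr(a^2) = tr(a) * tr(a) - tr(1)   [square of a] = x^2 - 2
tr(a^2 b) = tr(a) * tr(b a) - tr(b)   [square of a] = x*z - y
next, tr(a^2 b^-1) = tr(a^2) * tr(b) - tr(a^2 b)   [inverse elimination on b] = x^2*y - x*z - y
tr(a b^-2 a) = tr(a^2 b^-1) * tr(b) - tr(a^2)   [inverse elimination on b] = x^2*y^2 - x*y*z - x^2 - y^2 + 2
next, tr(a b a b) = tr(b a) * tr(b a) - tr(1)   [split at a repeated b] = z^2 - 2
tr(b^-1 a b a) = tr(a b a) * tr(b) - tr(a b a b)   [inverse elimination on b] = x*y*z - y^2 - z^2 + 2
tr(a b^-2 a b) = tr(b^-1 a b a) * tr(b) - tr(b^-1 a b a b)   [inverse elimination on b] = x*y^2*z - y^3 - y*z^2 - x*z + 3*y
next, tr(a b^-2 a b^-1) = tr(a b^-2 a) * tr(b) - tr(a b^-2 a b)   [inverse elimination on b] = x^2*y^3 - 2*x*y^2*z - x^2*y + y*z^2 + x*z - y
tr(b^-2 a b^-2 a) = tr(a b^-2 a b^-1) * tr(b) - tr(a b^-2 a)   [inverse elimination on b] = x^2*y^4 - 2*x*y^3*z - 2*x^2*y^2 + y^2*z^2 + 2*x*y*z + x^2 - 2
tr(b^-1 a^-1 b^-2 a b^-1) = tr(b^-2 a b^-2) * tr(a) - tr(b^-2 a b^-2 a)   [inverse elimination on a] = x*y^3*z - x^2*y^2 - y^2*z^2 + 2
next, tr(b a b) = tr(b) * tr(a b) - tr(a)   [square of b] = y*z - x
tr(b^2 a b) = tr(b) * tr(b a b) - tr(b a)   [square of b] = y^2*z - x*y - z
tr(b^2 a b a) = tr(b) * tr(a b a b) - tr(a b a)   [square of b] = y*z^2 - x*z - y
tr(b a b a^-1 b) = tr(b^2 a b) * tr(a) - tr(b^2 a b a)   [inverse elimination on a] = x*y^2*z - x^2*y - y*z^2 + y
tr(b^2) = tr(b) * tr(b) - tr(1)   [square of b] = y^2 - 2
and tr(a b^2 a) = tr(a) * tr(b^2 a) - tr(b^2)   [square of a] = x*y*z - x^2 - y^2 + 2
tr(b a b^2 a b) = tr(b) * tr(a b^2 a b) - tr(a b^2 a)   [square of b] = y^2*z^2 - 2*x*y*z + x^2 - 2
next, tr(a b a b a b) = tr(b a b a) * tr(b a) - tr(a b)   [split at a repeated b] = z^3 - 3*z
next, tr(a b a b a) = tr(a) * tr(b a b a) - tr(b a b)   [square of a] = x*z^2 - y*z - x
tr(b a b^2 a b a) = tr(b) * tr(a b a b a b) - tr(a b a b a)   [square of b] = y*z^3 - x*z^2 - 2*y*z + x
tr(b a b a^-1 b a b) = tr(b a b^2 a b) * tr(a) - tr(b a b^2 a b a)   [inverse elimination on a] = x*y^2*z^2 - 2*x^2*y*z - y*z^3 + x^3 + x*z^2 + 2*y*z - 3*x
next, tr(b a b a b a b a) = tr(b a) * tr(b a b a b a) - tr(b^-1 a^-1 b^-1 a^-1)   [split at a repeated b] = z^4 - 4*z^2 + 2
tr(b a b a^-1 b a b a) = tr(b a b a b a b) * tr(a) - tr(b a b a b a b a)   [inverse elimination on a] = x*y*z^3 - x^2*z^2 - z^4 - 2*x*y*z + x^2 + 4*z^2 - 2
tr(a^-1 b a b a^-1 b a b) = tr(b a b a^-1 b a b) * tr(a) - tr(b a b a^-1 b a b a)   [inverse elimination on a] = x^2*y^2*z^2 - 2*x^3*y*z - 2*x*y*z^3 + x^4 + 2*x^2*z^2 + z^4 + 4*x*y*z - 4*x^2 - 4*z^2 + 2
tr(a b^-1 a^-1 b a b a^-1 b) = tr(a^-1 b a b a^-1 b a) * tr(b) - tr(a^-1 b a b a^-1 b a b)   [inverse elimination on b] = -x^2*y^2*z^2 + 2*x^3*y*z + x*y^3*z + 2*x*y*z^3 - x^4 - x^2*y^2 - 2*x^2*z^2 - y^2*z^2 - z^4 - 4*x*y*z + 4*x^2 + y^2 + 4*z^2 - 2
tr(a^-1 b^-1 a b^-1 a^-1 b a b) = tr(a b^-1 a^-1 b a b a^-1) * tr(b) - tr(a b^-1 a^-1 b a b a^-1 b)   [inverse elimination on b] = x^2*y^2*z^2 - 2*x^3*y*z - x*y^3*z - 2*x*y*z^3 + x^4 + x^2*y^2 + 2*x^2*z^2 + y^2*z^2 + z^4 + 4*x*y*z - 4*x^2 - 4*z^2 + 2
and tr(a b^-1 a^-1 b a b^-1 a^-1 b^-1) = tr(a^-1 b^-1 a b^-1 a^-1 b a) * tr(b) - tr(a^-1 b^-1 a b^-1 a^-1 b a b)   [inverse elimination on b] = -x^2*y^2*z^2 + 2*x^3*y*z + x*y^3*z + 2*x*y*z^3 - x^4 - x^2*y^2 - 2*x^2*z^2 - y^2*z^2 - z^4 - 4*x*y*z + 4*x^2 + y^2 + 4*z^2 - 2
next, tr(a^-1 b a b^-1) = tr(b a b^-1) * tr(a) - tr(b a b^-1 a)   [inverse elimination on a] = -x*y*z + x^2 + y^2 + z^2 - 2
next, tr(b^-1 a^-1 b a b^-1) = tr(a^-1 b a b^-1) * tr(b) - tr(a^-1 b a)   [inverse elimination on b] = -x*y^2*z + x^2*y + y^3 + y*z^2 - 3*y
tr(a b^-1 a^-1 b^-2 a b^-1 a^-1 b) = tr(a b^-1 a^-1 b a b^-1 a^-1 b^-1) * tr(b) - tr(a b^-1 a^-1 b a b^-1 a^-1)   [inverse elimination on b] = -x^2*y^3*z^2 + 2*x^3*y^2*z + x*y^4*z + 2*x*y^2*z^3 - x^4*y - x^2*y^3 - 2*x^2*y*z^2 - y^3*z^2 - y*z^4 - 3*x*y^2*z + 3*x^2*y + 3*y*z^2 + y
tr(b^-1 a b^-1 a^-1 b^-1 a b^-1 a^-1 b^-1) = tr(a b^-1 a^-1 b^-2 a b^-1 a^-1) * tr(b) - tr(a b^-1 a^-1 b^-2 a b^-1 a^-1 b)   [inverse elimination on b] = x^2*y^3*z^2 - 2*x^3*y^2*z - 2*x*y^2*z^3 + x^4*y + 2*x^2*y*z^2 + y*z^4 + 3*x*y^2*z - 3*x^2*y - 3*y*z^2 + y
and tr(b^-1 a b^-1 a^-1 b^-1 a b^-1 a^-1 b^-2) = tr(b^-1 a b^-1 a^-1 b^-1 a b^-1 a^-1 b^-1) * tr(b) - tr(b^-1 a b^-1 a^-1 b^-1 a b^-1 a^-1)   [inverse elimination on b] = x^2*y^4*z^2 - 2*x^3*y^3*z - 2*x*y^3*z^3 + x^4*y^2 + x^2*y^2*z^2 + y^2*z^4 + 2*x^3*y*z + 3*x*y^3*z + 2*x*y*z^3 - x^4 - 3*x^2*y^2 - 2*x^2*z^2 - 3*y^2*z^2 - z^4 - 4*x*y*z + 4*x^2 + y^2 + 4*z^2 - 2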